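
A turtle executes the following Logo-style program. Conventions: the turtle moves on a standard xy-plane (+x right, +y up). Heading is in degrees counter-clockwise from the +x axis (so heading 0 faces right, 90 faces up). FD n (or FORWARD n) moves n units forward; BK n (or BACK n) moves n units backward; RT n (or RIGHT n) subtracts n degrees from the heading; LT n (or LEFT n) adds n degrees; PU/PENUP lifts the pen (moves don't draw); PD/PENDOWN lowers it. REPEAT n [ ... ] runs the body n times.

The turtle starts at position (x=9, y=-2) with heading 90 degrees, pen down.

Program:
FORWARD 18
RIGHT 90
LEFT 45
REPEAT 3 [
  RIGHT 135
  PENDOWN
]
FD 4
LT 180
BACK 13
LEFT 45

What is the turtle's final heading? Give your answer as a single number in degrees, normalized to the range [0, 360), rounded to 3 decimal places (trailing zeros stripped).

Answer: 225

Derivation:
Executing turtle program step by step:
Start: pos=(9,-2), heading=90, pen down
FD 18: (9,-2) -> (9,16) [heading=90, draw]
RT 90: heading 90 -> 0
LT 45: heading 0 -> 45
REPEAT 3 [
  -- iteration 1/3 --
  RT 135: heading 45 -> 270
  PD: pen down
  -- iteration 2/3 --
  RT 135: heading 270 -> 135
  PD: pen down
  -- iteration 3/3 --
  RT 135: heading 135 -> 0
  PD: pen down
]
FD 4: (9,16) -> (13,16) [heading=0, draw]
LT 180: heading 0 -> 180
BK 13: (13,16) -> (26,16) [heading=180, draw]
LT 45: heading 180 -> 225
Final: pos=(26,16), heading=225, 3 segment(s) drawn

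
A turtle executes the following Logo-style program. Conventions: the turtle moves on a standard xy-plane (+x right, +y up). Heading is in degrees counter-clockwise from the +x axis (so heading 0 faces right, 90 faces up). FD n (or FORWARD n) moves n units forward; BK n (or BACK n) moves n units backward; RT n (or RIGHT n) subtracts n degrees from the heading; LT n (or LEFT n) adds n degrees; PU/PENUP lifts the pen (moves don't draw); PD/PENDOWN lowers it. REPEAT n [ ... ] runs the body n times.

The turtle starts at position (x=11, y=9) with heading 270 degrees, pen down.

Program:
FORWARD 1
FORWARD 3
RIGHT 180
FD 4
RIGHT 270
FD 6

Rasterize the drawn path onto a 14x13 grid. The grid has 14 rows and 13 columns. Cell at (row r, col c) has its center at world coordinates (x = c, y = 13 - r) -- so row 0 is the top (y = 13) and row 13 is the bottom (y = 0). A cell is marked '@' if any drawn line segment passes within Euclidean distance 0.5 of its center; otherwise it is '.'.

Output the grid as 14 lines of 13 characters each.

Segment 0: (11,9) -> (11,8)
Segment 1: (11,8) -> (11,5)
Segment 2: (11,5) -> (11,9)
Segment 3: (11,9) -> (5,9)

Answer: .............
.............
.............
.............
.....@@@@@@@.
...........@.
...........@.
...........@.
...........@.
.............
.............
.............
.............
.............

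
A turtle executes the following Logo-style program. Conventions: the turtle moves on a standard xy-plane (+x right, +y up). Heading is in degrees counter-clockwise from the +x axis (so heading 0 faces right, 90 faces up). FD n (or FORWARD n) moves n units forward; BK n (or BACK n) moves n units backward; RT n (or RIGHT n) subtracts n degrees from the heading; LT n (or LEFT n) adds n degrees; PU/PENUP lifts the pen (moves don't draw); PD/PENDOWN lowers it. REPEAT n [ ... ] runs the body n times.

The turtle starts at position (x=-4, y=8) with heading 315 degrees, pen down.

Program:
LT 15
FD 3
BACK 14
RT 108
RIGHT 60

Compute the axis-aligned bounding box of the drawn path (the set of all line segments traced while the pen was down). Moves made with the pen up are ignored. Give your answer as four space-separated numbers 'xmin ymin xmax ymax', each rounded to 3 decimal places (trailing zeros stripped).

Executing turtle program step by step:
Start: pos=(-4,8), heading=315, pen down
LT 15: heading 315 -> 330
FD 3: (-4,8) -> (-1.402,6.5) [heading=330, draw]
BK 14: (-1.402,6.5) -> (-13.526,13.5) [heading=330, draw]
RT 108: heading 330 -> 222
RT 60: heading 222 -> 162
Final: pos=(-13.526,13.5), heading=162, 2 segment(s) drawn

Segment endpoints: x in {-13.526, -4, -1.402}, y in {6.5, 8, 13.5}
xmin=-13.526, ymin=6.5, xmax=-1.402, ymax=13.5

Answer: -13.526 6.5 -1.402 13.5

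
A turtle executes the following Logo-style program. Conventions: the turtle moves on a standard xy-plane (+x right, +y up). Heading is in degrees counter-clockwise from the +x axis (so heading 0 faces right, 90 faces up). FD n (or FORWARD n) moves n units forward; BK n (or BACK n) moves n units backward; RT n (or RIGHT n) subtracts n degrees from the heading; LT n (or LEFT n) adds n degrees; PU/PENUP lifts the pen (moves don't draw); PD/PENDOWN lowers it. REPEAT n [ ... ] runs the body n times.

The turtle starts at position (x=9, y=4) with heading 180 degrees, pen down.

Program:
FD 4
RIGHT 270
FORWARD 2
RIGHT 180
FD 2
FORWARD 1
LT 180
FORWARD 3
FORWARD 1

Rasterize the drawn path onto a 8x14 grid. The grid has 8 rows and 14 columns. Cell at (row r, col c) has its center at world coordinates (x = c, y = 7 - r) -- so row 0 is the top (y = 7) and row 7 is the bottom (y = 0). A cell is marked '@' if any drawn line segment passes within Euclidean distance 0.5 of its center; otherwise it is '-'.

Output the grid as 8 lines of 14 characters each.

Segment 0: (9,4) -> (5,4)
Segment 1: (5,4) -> (5,2)
Segment 2: (5,2) -> (5,4)
Segment 3: (5,4) -> (5,5)
Segment 4: (5,5) -> (5,2)
Segment 5: (5,2) -> (5,1)

Answer: --------------
--------------
-----@--------
-----@@@@@----
-----@--------
-----@--------
-----@--------
--------------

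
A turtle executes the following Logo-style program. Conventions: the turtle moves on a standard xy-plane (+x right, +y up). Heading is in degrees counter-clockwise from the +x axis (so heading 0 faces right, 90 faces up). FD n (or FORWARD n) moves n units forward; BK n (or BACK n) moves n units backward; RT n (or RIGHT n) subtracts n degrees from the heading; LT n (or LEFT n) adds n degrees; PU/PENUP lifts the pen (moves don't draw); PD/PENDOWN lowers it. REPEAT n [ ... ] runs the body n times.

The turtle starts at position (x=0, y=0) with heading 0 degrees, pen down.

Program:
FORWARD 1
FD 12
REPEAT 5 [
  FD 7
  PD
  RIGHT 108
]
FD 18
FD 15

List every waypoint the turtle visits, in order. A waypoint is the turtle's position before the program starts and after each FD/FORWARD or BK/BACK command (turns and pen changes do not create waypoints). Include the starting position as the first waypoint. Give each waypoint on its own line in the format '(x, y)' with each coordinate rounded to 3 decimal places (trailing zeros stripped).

Answer: (0, 0)
(1, 0)
(13, 0)
(20, 0)
(17.837, -6.657)
(12.174, -2.543)
(17.837, 1.572)
(20, -5.086)
(2, -5.086)
(-13, -5.086)

Derivation:
Executing turtle program step by step:
Start: pos=(0,0), heading=0, pen down
FD 1: (0,0) -> (1,0) [heading=0, draw]
FD 12: (1,0) -> (13,0) [heading=0, draw]
REPEAT 5 [
  -- iteration 1/5 --
  FD 7: (13,0) -> (20,0) [heading=0, draw]
  PD: pen down
  RT 108: heading 0 -> 252
  -- iteration 2/5 --
  FD 7: (20,0) -> (17.837,-6.657) [heading=252, draw]
  PD: pen down
  RT 108: heading 252 -> 144
  -- iteration 3/5 --
  FD 7: (17.837,-6.657) -> (12.174,-2.543) [heading=144, draw]
  PD: pen down
  RT 108: heading 144 -> 36
  -- iteration 4/5 --
  FD 7: (12.174,-2.543) -> (17.837,1.572) [heading=36, draw]
  PD: pen down
  RT 108: heading 36 -> 288
  -- iteration 5/5 --
  FD 7: (17.837,1.572) -> (20,-5.086) [heading=288, draw]
  PD: pen down
  RT 108: heading 288 -> 180
]
FD 18: (20,-5.086) -> (2,-5.086) [heading=180, draw]
FD 15: (2,-5.086) -> (-13,-5.086) [heading=180, draw]
Final: pos=(-13,-5.086), heading=180, 9 segment(s) drawn
Waypoints (10 total):
(0, 0)
(1, 0)
(13, 0)
(20, 0)
(17.837, -6.657)
(12.174, -2.543)
(17.837, 1.572)
(20, -5.086)
(2, -5.086)
(-13, -5.086)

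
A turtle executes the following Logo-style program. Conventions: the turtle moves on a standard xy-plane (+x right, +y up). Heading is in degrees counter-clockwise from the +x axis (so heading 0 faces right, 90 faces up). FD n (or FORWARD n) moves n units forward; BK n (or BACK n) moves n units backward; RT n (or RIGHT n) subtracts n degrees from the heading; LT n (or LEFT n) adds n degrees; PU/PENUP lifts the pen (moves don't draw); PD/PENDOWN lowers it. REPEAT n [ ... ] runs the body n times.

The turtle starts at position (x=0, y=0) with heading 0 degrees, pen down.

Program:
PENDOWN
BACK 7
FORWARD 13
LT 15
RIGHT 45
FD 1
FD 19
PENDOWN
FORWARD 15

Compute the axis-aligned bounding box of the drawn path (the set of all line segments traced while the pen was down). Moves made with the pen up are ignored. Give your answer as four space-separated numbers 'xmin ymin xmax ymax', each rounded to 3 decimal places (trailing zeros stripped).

Executing turtle program step by step:
Start: pos=(0,0), heading=0, pen down
PD: pen down
BK 7: (0,0) -> (-7,0) [heading=0, draw]
FD 13: (-7,0) -> (6,0) [heading=0, draw]
LT 15: heading 0 -> 15
RT 45: heading 15 -> 330
FD 1: (6,0) -> (6.866,-0.5) [heading=330, draw]
FD 19: (6.866,-0.5) -> (23.321,-10) [heading=330, draw]
PD: pen down
FD 15: (23.321,-10) -> (36.311,-17.5) [heading=330, draw]
Final: pos=(36.311,-17.5), heading=330, 5 segment(s) drawn

Segment endpoints: x in {-7, 0, 6, 6.866, 23.321, 36.311}, y in {-17.5, -10, -0.5, 0}
xmin=-7, ymin=-17.5, xmax=36.311, ymax=0

Answer: -7 -17.5 36.311 0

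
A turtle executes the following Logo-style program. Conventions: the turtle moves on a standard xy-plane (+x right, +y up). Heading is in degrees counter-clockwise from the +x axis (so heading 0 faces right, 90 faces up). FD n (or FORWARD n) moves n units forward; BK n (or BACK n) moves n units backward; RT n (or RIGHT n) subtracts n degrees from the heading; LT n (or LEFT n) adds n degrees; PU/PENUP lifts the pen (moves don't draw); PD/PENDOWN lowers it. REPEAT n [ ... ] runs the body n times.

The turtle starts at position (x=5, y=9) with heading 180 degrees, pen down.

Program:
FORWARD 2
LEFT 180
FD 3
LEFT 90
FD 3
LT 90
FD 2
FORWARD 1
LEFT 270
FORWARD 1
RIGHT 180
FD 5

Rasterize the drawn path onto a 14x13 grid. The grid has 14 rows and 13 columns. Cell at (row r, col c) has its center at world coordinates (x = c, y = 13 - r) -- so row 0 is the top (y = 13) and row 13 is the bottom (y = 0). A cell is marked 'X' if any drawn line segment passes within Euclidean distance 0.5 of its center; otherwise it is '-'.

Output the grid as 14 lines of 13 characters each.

Answer: ---X---------
---XXXX------
---X--X------
---X--X------
---XXXX------
---X---------
-------------
-------------
-------------
-------------
-------------
-------------
-------------
-------------

Derivation:
Segment 0: (5,9) -> (3,9)
Segment 1: (3,9) -> (6,9)
Segment 2: (6,9) -> (6,12)
Segment 3: (6,12) -> (4,12)
Segment 4: (4,12) -> (3,12)
Segment 5: (3,12) -> (3,13)
Segment 6: (3,13) -> (3,8)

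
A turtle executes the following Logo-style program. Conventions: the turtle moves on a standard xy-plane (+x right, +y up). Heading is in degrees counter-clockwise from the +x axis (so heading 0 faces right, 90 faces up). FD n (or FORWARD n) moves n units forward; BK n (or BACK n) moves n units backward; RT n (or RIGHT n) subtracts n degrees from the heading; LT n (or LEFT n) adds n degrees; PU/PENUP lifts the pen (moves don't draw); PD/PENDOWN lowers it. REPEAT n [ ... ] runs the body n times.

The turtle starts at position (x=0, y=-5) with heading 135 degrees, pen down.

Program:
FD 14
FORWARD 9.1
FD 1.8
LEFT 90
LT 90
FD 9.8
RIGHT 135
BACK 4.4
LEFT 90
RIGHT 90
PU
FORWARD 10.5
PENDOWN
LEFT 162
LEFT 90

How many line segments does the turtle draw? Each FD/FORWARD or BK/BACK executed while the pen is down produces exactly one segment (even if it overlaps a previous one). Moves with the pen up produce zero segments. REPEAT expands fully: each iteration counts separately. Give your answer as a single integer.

Answer: 5

Derivation:
Executing turtle program step by step:
Start: pos=(0,-5), heading=135, pen down
FD 14: (0,-5) -> (-9.899,4.899) [heading=135, draw]
FD 9.1: (-9.899,4.899) -> (-16.334,11.334) [heading=135, draw]
FD 1.8: (-16.334,11.334) -> (-17.607,12.607) [heading=135, draw]
LT 90: heading 135 -> 225
LT 90: heading 225 -> 315
FD 9.8: (-17.607,12.607) -> (-10.677,5.677) [heading=315, draw]
RT 135: heading 315 -> 180
BK 4.4: (-10.677,5.677) -> (-6.277,5.677) [heading=180, draw]
LT 90: heading 180 -> 270
RT 90: heading 270 -> 180
PU: pen up
FD 10.5: (-6.277,5.677) -> (-16.777,5.677) [heading=180, move]
PD: pen down
LT 162: heading 180 -> 342
LT 90: heading 342 -> 72
Final: pos=(-16.777,5.677), heading=72, 5 segment(s) drawn
Segments drawn: 5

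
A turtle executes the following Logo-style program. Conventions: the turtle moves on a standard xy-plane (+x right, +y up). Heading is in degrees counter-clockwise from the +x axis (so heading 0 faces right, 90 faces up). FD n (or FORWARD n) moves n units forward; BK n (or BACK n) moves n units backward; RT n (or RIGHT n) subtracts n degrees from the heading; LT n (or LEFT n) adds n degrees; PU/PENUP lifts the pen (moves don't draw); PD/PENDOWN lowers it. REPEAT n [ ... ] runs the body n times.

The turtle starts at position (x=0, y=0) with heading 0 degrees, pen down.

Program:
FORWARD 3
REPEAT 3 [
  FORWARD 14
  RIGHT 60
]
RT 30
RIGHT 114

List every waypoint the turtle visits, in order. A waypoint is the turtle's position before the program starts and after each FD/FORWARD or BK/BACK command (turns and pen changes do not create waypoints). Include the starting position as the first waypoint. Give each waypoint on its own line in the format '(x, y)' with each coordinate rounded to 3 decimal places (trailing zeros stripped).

Answer: (0, 0)
(3, 0)
(17, 0)
(24, -12.124)
(17, -24.249)

Derivation:
Executing turtle program step by step:
Start: pos=(0,0), heading=0, pen down
FD 3: (0,0) -> (3,0) [heading=0, draw]
REPEAT 3 [
  -- iteration 1/3 --
  FD 14: (3,0) -> (17,0) [heading=0, draw]
  RT 60: heading 0 -> 300
  -- iteration 2/3 --
  FD 14: (17,0) -> (24,-12.124) [heading=300, draw]
  RT 60: heading 300 -> 240
  -- iteration 3/3 --
  FD 14: (24,-12.124) -> (17,-24.249) [heading=240, draw]
  RT 60: heading 240 -> 180
]
RT 30: heading 180 -> 150
RT 114: heading 150 -> 36
Final: pos=(17,-24.249), heading=36, 4 segment(s) drawn
Waypoints (5 total):
(0, 0)
(3, 0)
(17, 0)
(24, -12.124)
(17, -24.249)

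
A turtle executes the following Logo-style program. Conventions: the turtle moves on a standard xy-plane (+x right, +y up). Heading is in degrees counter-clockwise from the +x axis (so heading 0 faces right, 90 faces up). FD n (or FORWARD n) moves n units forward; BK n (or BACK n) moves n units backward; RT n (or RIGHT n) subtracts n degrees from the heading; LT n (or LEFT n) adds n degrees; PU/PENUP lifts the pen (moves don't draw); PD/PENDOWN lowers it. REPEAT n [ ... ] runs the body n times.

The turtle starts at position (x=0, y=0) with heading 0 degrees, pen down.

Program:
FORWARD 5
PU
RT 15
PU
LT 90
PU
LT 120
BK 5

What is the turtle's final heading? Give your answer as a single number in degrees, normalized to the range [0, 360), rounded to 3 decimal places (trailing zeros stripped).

Executing turtle program step by step:
Start: pos=(0,0), heading=0, pen down
FD 5: (0,0) -> (5,0) [heading=0, draw]
PU: pen up
RT 15: heading 0 -> 345
PU: pen up
LT 90: heading 345 -> 75
PU: pen up
LT 120: heading 75 -> 195
BK 5: (5,0) -> (9.83,1.294) [heading=195, move]
Final: pos=(9.83,1.294), heading=195, 1 segment(s) drawn

Answer: 195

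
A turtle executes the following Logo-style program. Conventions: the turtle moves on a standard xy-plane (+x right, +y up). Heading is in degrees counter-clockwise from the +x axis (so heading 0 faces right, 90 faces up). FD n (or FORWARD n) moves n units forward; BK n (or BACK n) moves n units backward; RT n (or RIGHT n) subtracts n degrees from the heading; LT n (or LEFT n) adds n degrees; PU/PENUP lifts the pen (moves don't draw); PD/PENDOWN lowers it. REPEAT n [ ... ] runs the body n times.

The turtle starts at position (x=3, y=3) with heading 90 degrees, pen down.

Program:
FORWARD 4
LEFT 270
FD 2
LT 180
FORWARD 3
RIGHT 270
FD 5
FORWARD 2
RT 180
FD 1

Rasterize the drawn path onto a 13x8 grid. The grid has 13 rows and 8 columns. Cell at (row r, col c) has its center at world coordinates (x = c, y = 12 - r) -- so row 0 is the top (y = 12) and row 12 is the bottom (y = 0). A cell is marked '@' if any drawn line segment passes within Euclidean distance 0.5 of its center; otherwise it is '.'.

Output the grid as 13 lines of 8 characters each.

Answer: ........
........
........
........
........
..@@@@..
..@@....
..@@....
..@@....
..@@....
..@.....
..@.....
..@.....

Derivation:
Segment 0: (3,3) -> (3,7)
Segment 1: (3,7) -> (5,7)
Segment 2: (5,7) -> (2,7)
Segment 3: (2,7) -> (2,2)
Segment 4: (2,2) -> (2,0)
Segment 5: (2,0) -> (2,1)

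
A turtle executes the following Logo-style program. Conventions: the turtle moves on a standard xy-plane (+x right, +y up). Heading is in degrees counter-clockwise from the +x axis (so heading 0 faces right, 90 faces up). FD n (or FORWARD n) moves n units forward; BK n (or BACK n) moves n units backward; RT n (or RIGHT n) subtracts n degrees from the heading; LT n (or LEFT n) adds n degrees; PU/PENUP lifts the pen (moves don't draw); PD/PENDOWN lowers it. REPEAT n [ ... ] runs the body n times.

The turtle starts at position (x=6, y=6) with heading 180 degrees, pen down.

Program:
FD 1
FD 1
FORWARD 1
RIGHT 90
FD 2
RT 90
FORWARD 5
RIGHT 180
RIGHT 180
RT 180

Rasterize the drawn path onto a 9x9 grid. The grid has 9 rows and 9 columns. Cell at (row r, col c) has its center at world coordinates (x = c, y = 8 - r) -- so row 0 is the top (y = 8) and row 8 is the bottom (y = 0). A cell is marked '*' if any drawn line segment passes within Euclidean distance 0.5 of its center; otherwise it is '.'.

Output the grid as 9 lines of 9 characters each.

Answer: ...******
...*.....
...****..
.........
.........
.........
.........
.........
.........

Derivation:
Segment 0: (6,6) -> (5,6)
Segment 1: (5,6) -> (4,6)
Segment 2: (4,6) -> (3,6)
Segment 3: (3,6) -> (3,8)
Segment 4: (3,8) -> (8,8)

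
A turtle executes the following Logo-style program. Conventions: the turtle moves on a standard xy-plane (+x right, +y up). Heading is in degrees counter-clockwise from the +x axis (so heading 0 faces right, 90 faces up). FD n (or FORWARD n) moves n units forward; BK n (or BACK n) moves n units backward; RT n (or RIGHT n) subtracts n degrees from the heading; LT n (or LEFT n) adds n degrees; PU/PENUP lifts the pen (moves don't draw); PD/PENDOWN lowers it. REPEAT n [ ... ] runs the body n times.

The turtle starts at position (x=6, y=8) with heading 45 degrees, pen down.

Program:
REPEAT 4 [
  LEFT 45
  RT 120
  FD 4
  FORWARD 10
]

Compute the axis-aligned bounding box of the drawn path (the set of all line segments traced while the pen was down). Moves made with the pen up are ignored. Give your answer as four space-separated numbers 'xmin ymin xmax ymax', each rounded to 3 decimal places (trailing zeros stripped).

Answer: -3.123 -12.523 18.124 8

Derivation:
Executing turtle program step by step:
Start: pos=(6,8), heading=45, pen down
REPEAT 4 [
  -- iteration 1/4 --
  LT 45: heading 45 -> 90
  RT 120: heading 90 -> 330
  FD 4: (6,8) -> (9.464,6) [heading=330, draw]
  FD 10: (9.464,6) -> (18.124,1) [heading=330, draw]
  -- iteration 2/4 --
  LT 45: heading 330 -> 15
  RT 120: heading 15 -> 255
  FD 4: (18.124,1) -> (17.089,-2.864) [heading=255, draw]
  FD 10: (17.089,-2.864) -> (14.501,-12.523) [heading=255, draw]
  -- iteration 3/4 --
  LT 45: heading 255 -> 300
  RT 120: heading 300 -> 180
  FD 4: (14.501,-12.523) -> (10.501,-12.523) [heading=180, draw]
  FD 10: (10.501,-12.523) -> (0.501,-12.523) [heading=180, draw]
  -- iteration 4/4 --
  LT 45: heading 180 -> 225
  RT 120: heading 225 -> 105
  FD 4: (0.501,-12.523) -> (-0.534,-8.659) [heading=105, draw]
  FD 10: (-0.534,-8.659) -> (-3.123,1) [heading=105, draw]
]
Final: pos=(-3.123,1), heading=105, 8 segment(s) drawn

Segment endpoints: x in {-3.123, -0.534, 0.501, 6, 9.464, 10.501, 14.501, 17.089, 18.124}, y in {-12.523, -12.523, -8.659, -2.864, 1, 1, 6, 8}
xmin=-3.123, ymin=-12.523, xmax=18.124, ymax=8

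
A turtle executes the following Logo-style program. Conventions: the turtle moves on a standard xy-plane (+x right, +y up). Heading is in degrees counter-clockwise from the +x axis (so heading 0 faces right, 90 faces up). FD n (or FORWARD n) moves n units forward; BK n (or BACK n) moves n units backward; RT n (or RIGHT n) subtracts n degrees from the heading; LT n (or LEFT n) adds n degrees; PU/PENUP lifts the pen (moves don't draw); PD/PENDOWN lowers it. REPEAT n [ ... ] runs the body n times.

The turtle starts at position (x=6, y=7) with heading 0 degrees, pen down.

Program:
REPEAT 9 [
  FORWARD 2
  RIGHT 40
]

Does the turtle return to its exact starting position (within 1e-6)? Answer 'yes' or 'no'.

Answer: yes

Derivation:
Executing turtle program step by step:
Start: pos=(6,7), heading=0, pen down
REPEAT 9 [
  -- iteration 1/9 --
  FD 2: (6,7) -> (8,7) [heading=0, draw]
  RT 40: heading 0 -> 320
  -- iteration 2/9 --
  FD 2: (8,7) -> (9.532,5.714) [heading=320, draw]
  RT 40: heading 320 -> 280
  -- iteration 3/9 --
  FD 2: (9.532,5.714) -> (9.879,3.745) [heading=280, draw]
  RT 40: heading 280 -> 240
  -- iteration 4/9 --
  FD 2: (9.879,3.745) -> (8.879,2.013) [heading=240, draw]
  RT 40: heading 240 -> 200
  -- iteration 5/9 --
  FD 2: (8.879,2.013) -> (7,1.329) [heading=200, draw]
  RT 40: heading 200 -> 160
  -- iteration 6/9 --
  FD 2: (7,1.329) -> (5.121,2.013) [heading=160, draw]
  RT 40: heading 160 -> 120
  -- iteration 7/9 --
  FD 2: (5.121,2.013) -> (4.121,3.745) [heading=120, draw]
  RT 40: heading 120 -> 80
  -- iteration 8/9 --
  FD 2: (4.121,3.745) -> (4.468,5.714) [heading=80, draw]
  RT 40: heading 80 -> 40
  -- iteration 9/9 --
  FD 2: (4.468,5.714) -> (6,7) [heading=40, draw]
  RT 40: heading 40 -> 0
]
Final: pos=(6,7), heading=0, 9 segment(s) drawn

Start position: (6, 7)
Final position: (6, 7)
Distance = 0; < 1e-6 -> CLOSED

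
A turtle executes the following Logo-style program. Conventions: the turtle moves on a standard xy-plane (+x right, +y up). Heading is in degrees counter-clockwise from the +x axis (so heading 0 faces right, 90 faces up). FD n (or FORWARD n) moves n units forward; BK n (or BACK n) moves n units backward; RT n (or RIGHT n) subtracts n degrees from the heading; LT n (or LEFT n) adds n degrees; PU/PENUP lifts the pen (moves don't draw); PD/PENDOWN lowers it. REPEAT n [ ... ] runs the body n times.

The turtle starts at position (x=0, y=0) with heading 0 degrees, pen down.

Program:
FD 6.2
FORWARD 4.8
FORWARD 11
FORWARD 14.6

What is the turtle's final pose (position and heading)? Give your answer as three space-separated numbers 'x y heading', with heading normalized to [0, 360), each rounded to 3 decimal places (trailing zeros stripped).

Executing turtle program step by step:
Start: pos=(0,0), heading=0, pen down
FD 6.2: (0,0) -> (6.2,0) [heading=0, draw]
FD 4.8: (6.2,0) -> (11,0) [heading=0, draw]
FD 11: (11,0) -> (22,0) [heading=0, draw]
FD 14.6: (22,0) -> (36.6,0) [heading=0, draw]
Final: pos=(36.6,0), heading=0, 4 segment(s) drawn

Answer: 36.6 0 0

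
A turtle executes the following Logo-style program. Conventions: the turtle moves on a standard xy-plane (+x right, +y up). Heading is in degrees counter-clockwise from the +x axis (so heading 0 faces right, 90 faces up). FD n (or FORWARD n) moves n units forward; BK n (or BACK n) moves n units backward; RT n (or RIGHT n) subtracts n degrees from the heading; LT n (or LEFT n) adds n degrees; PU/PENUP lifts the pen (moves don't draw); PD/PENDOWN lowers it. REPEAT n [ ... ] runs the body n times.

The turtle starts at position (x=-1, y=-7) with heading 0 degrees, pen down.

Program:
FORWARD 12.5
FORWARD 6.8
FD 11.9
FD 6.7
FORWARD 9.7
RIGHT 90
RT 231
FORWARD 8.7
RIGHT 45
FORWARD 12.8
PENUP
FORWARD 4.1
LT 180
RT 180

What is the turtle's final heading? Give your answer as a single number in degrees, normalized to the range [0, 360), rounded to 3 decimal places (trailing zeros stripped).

Answer: 354

Derivation:
Executing turtle program step by step:
Start: pos=(-1,-7), heading=0, pen down
FD 12.5: (-1,-7) -> (11.5,-7) [heading=0, draw]
FD 6.8: (11.5,-7) -> (18.3,-7) [heading=0, draw]
FD 11.9: (18.3,-7) -> (30.2,-7) [heading=0, draw]
FD 6.7: (30.2,-7) -> (36.9,-7) [heading=0, draw]
FD 9.7: (36.9,-7) -> (46.6,-7) [heading=0, draw]
RT 90: heading 0 -> 270
RT 231: heading 270 -> 39
FD 8.7: (46.6,-7) -> (53.361,-1.525) [heading=39, draw]
RT 45: heading 39 -> 354
FD 12.8: (53.361,-1.525) -> (66.091,-2.863) [heading=354, draw]
PU: pen up
FD 4.1: (66.091,-2.863) -> (70.169,-3.291) [heading=354, move]
LT 180: heading 354 -> 174
RT 180: heading 174 -> 354
Final: pos=(70.169,-3.291), heading=354, 7 segment(s) drawn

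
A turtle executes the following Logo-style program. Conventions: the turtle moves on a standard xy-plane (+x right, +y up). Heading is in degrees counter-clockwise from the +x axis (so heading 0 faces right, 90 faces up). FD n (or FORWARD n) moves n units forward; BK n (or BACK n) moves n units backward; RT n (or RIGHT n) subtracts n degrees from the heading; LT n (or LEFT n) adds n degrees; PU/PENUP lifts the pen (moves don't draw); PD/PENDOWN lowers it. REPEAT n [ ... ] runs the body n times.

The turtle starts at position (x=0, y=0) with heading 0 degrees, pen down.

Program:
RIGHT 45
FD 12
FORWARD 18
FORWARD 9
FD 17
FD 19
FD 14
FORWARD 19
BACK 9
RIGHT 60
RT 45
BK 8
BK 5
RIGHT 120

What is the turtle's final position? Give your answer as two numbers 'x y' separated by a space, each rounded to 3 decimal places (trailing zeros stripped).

Executing turtle program step by step:
Start: pos=(0,0), heading=0, pen down
RT 45: heading 0 -> 315
FD 12: (0,0) -> (8.485,-8.485) [heading=315, draw]
FD 18: (8.485,-8.485) -> (21.213,-21.213) [heading=315, draw]
FD 9: (21.213,-21.213) -> (27.577,-27.577) [heading=315, draw]
FD 17: (27.577,-27.577) -> (39.598,-39.598) [heading=315, draw]
FD 19: (39.598,-39.598) -> (53.033,-53.033) [heading=315, draw]
FD 14: (53.033,-53.033) -> (62.933,-62.933) [heading=315, draw]
FD 19: (62.933,-62.933) -> (76.368,-76.368) [heading=315, draw]
BK 9: (76.368,-76.368) -> (70.004,-70.004) [heading=315, draw]
RT 60: heading 315 -> 255
RT 45: heading 255 -> 210
BK 8: (70.004,-70.004) -> (76.932,-66.004) [heading=210, draw]
BK 5: (76.932,-66.004) -> (81.262,-63.504) [heading=210, draw]
RT 120: heading 210 -> 90
Final: pos=(81.262,-63.504), heading=90, 10 segment(s) drawn

Answer: 81.262 -63.504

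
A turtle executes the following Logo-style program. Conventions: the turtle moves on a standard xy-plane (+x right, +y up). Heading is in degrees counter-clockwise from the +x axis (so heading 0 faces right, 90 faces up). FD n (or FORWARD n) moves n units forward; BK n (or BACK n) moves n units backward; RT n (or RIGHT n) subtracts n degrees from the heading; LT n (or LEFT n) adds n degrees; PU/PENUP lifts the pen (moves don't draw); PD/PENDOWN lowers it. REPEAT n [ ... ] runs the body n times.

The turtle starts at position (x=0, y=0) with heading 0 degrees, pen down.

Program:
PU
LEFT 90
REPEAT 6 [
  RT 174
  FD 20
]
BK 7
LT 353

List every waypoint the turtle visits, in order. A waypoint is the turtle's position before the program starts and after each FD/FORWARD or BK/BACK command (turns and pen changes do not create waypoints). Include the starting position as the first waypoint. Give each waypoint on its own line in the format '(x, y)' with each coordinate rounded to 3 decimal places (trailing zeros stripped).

Executing turtle program step by step:
Start: pos=(0,0), heading=0, pen down
PU: pen up
LT 90: heading 0 -> 90
REPEAT 6 [
  -- iteration 1/6 --
  RT 174: heading 90 -> 276
  FD 20: (0,0) -> (2.091,-19.89) [heading=276, move]
  -- iteration 2/6 --
  RT 174: heading 276 -> 102
  FD 20: (2.091,-19.89) -> (-2.068,-0.327) [heading=102, move]
  -- iteration 3/6 --
  RT 174: heading 102 -> 288
  FD 20: (-2.068,-0.327) -> (4.113,-19.349) [heading=288, move]
  -- iteration 4/6 --
  RT 174: heading 288 -> 114
  FD 20: (4.113,-19.349) -> (-4.022,-1.078) [heading=114, move]
  -- iteration 5/6 --
  RT 174: heading 114 -> 300
  FD 20: (-4.022,-1.078) -> (5.978,-18.398) [heading=300, move]
  -- iteration 6/6 --
  RT 174: heading 300 -> 126
  FD 20: (5.978,-18.398) -> (-5.778,-2.218) [heading=126, move]
]
BK 7: (-5.778,-2.218) -> (-1.663,-7.881) [heading=126, move]
LT 353: heading 126 -> 119
Final: pos=(-1.663,-7.881), heading=119, 0 segment(s) drawn
Waypoints (8 total):
(0, 0)
(2.091, -19.89)
(-2.068, -0.327)
(4.113, -19.349)
(-4.022, -1.078)
(5.978, -18.398)
(-5.778, -2.218)
(-1.663, -7.881)

Answer: (0, 0)
(2.091, -19.89)
(-2.068, -0.327)
(4.113, -19.349)
(-4.022, -1.078)
(5.978, -18.398)
(-5.778, -2.218)
(-1.663, -7.881)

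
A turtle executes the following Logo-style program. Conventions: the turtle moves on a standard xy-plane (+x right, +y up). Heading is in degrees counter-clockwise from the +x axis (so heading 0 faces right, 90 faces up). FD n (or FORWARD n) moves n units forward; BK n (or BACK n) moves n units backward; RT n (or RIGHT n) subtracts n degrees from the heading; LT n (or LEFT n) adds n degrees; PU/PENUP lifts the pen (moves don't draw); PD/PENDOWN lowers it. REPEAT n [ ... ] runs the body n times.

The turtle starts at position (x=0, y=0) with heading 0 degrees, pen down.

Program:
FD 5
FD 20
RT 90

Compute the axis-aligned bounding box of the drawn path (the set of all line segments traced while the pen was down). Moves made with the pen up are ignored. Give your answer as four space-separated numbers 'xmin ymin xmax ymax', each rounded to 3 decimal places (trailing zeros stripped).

Executing turtle program step by step:
Start: pos=(0,0), heading=0, pen down
FD 5: (0,0) -> (5,0) [heading=0, draw]
FD 20: (5,0) -> (25,0) [heading=0, draw]
RT 90: heading 0 -> 270
Final: pos=(25,0), heading=270, 2 segment(s) drawn

Segment endpoints: x in {0, 5, 25}, y in {0}
xmin=0, ymin=0, xmax=25, ymax=0

Answer: 0 0 25 0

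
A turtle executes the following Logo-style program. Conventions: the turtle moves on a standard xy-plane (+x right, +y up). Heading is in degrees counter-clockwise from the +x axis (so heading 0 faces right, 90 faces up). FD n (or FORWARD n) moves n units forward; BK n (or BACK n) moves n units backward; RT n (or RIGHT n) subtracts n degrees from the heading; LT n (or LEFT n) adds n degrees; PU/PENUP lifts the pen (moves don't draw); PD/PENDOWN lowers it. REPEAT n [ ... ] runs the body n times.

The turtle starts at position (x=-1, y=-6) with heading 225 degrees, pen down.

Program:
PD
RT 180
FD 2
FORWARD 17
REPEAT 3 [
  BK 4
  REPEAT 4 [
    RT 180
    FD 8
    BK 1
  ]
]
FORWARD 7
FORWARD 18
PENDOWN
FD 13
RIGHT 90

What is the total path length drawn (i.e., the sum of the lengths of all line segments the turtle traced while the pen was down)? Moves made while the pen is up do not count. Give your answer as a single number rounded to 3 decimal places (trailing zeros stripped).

Executing turtle program step by step:
Start: pos=(-1,-6), heading=225, pen down
PD: pen down
RT 180: heading 225 -> 45
FD 2: (-1,-6) -> (0.414,-4.586) [heading=45, draw]
FD 17: (0.414,-4.586) -> (12.435,7.435) [heading=45, draw]
REPEAT 3 [
  -- iteration 1/3 --
  BK 4: (12.435,7.435) -> (9.607,4.607) [heading=45, draw]
  REPEAT 4 [
    -- iteration 1/4 --
    RT 180: heading 45 -> 225
    FD 8: (9.607,4.607) -> (3.95,-1.05) [heading=225, draw]
    BK 1: (3.95,-1.05) -> (4.657,-0.343) [heading=225, draw]
    -- iteration 2/4 --
    RT 180: heading 225 -> 45
    FD 8: (4.657,-0.343) -> (10.314,5.314) [heading=45, draw]
    BK 1: (10.314,5.314) -> (9.607,4.607) [heading=45, draw]
    -- iteration 3/4 --
    RT 180: heading 45 -> 225
    FD 8: (9.607,4.607) -> (3.95,-1.05) [heading=225, draw]
    BK 1: (3.95,-1.05) -> (4.657,-0.343) [heading=225, draw]
    -- iteration 4/4 --
    RT 180: heading 225 -> 45
    FD 8: (4.657,-0.343) -> (10.314,5.314) [heading=45, draw]
    BK 1: (10.314,5.314) -> (9.607,4.607) [heading=45, draw]
  ]
  -- iteration 2/3 --
  BK 4: (9.607,4.607) -> (6.778,1.778) [heading=45, draw]
  REPEAT 4 [
    -- iteration 1/4 --
    RT 180: heading 45 -> 225
    FD 8: (6.778,1.778) -> (1.121,-3.879) [heading=225, draw]
    BK 1: (1.121,-3.879) -> (1.828,-3.172) [heading=225, draw]
    -- iteration 2/4 --
    RT 180: heading 225 -> 45
    FD 8: (1.828,-3.172) -> (7.485,2.485) [heading=45, draw]
    BK 1: (7.485,2.485) -> (6.778,1.778) [heading=45, draw]
    -- iteration 3/4 --
    RT 180: heading 45 -> 225
    FD 8: (6.778,1.778) -> (1.121,-3.879) [heading=225, draw]
    BK 1: (1.121,-3.879) -> (1.828,-3.172) [heading=225, draw]
    -- iteration 4/4 --
    RT 180: heading 225 -> 45
    FD 8: (1.828,-3.172) -> (7.485,2.485) [heading=45, draw]
    BK 1: (7.485,2.485) -> (6.778,1.778) [heading=45, draw]
  ]
  -- iteration 3/3 --
  BK 4: (6.778,1.778) -> (3.95,-1.05) [heading=45, draw]
  REPEAT 4 [
    -- iteration 1/4 --
    RT 180: heading 45 -> 225
    FD 8: (3.95,-1.05) -> (-1.707,-6.707) [heading=225, draw]
    BK 1: (-1.707,-6.707) -> (-1,-6) [heading=225, draw]
    -- iteration 2/4 --
    RT 180: heading 225 -> 45
    FD 8: (-1,-6) -> (4.657,-0.343) [heading=45, draw]
    BK 1: (4.657,-0.343) -> (3.95,-1.05) [heading=45, draw]
    -- iteration 3/4 --
    RT 180: heading 45 -> 225
    FD 8: (3.95,-1.05) -> (-1.707,-6.707) [heading=225, draw]
    BK 1: (-1.707,-6.707) -> (-1,-6) [heading=225, draw]
    -- iteration 4/4 --
    RT 180: heading 225 -> 45
    FD 8: (-1,-6) -> (4.657,-0.343) [heading=45, draw]
    BK 1: (4.657,-0.343) -> (3.95,-1.05) [heading=45, draw]
  ]
]
FD 7: (3.95,-1.05) -> (8.899,3.899) [heading=45, draw]
FD 18: (8.899,3.899) -> (21.627,16.627) [heading=45, draw]
PD: pen down
FD 13: (21.627,16.627) -> (30.82,25.82) [heading=45, draw]
RT 90: heading 45 -> 315
Final: pos=(30.82,25.82), heading=315, 32 segment(s) drawn

Segment lengths:
  seg 1: (-1,-6) -> (0.414,-4.586), length = 2
  seg 2: (0.414,-4.586) -> (12.435,7.435), length = 17
  seg 3: (12.435,7.435) -> (9.607,4.607), length = 4
  seg 4: (9.607,4.607) -> (3.95,-1.05), length = 8
  seg 5: (3.95,-1.05) -> (4.657,-0.343), length = 1
  seg 6: (4.657,-0.343) -> (10.314,5.314), length = 8
  seg 7: (10.314,5.314) -> (9.607,4.607), length = 1
  seg 8: (9.607,4.607) -> (3.95,-1.05), length = 8
  seg 9: (3.95,-1.05) -> (4.657,-0.343), length = 1
  seg 10: (4.657,-0.343) -> (10.314,5.314), length = 8
  seg 11: (10.314,5.314) -> (9.607,4.607), length = 1
  seg 12: (9.607,4.607) -> (6.778,1.778), length = 4
  seg 13: (6.778,1.778) -> (1.121,-3.879), length = 8
  seg 14: (1.121,-3.879) -> (1.828,-3.172), length = 1
  seg 15: (1.828,-3.172) -> (7.485,2.485), length = 8
  seg 16: (7.485,2.485) -> (6.778,1.778), length = 1
  seg 17: (6.778,1.778) -> (1.121,-3.879), length = 8
  seg 18: (1.121,-3.879) -> (1.828,-3.172), length = 1
  seg 19: (1.828,-3.172) -> (7.485,2.485), length = 8
  seg 20: (7.485,2.485) -> (6.778,1.778), length = 1
  seg 21: (6.778,1.778) -> (3.95,-1.05), length = 4
  seg 22: (3.95,-1.05) -> (-1.707,-6.707), length = 8
  seg 23: (-1.707,-6.707) -> (-1,-6), length = 1
  seg 24: (-1,-6) -> (4.657,-0.343), length = 8
  seg 25: (4.657,-0.343) -> (3.95,-1.05), length = 1
  seg 26: (3.95,-1.05) -> (-1.707,-6.707), length = 8
  seg 27: (-1.707,-6.707) -> (-1,-6), length = 1
  seg 28: (-1,-6) -> (4.657,-0.343), length = 8
  seg 29: (4.657,-0.343) -> (3.95,-1.05), length = 1
  seg 30: (3.95,-1.05) -> (8.899,3.899), length = 7
  seg 31: (8.899,3.899) -> (21.627,16.627), length = 18
  seg 32: (21.627,16.627) -> (30.82,25.82), length = 13
Total = 177

Answer: 177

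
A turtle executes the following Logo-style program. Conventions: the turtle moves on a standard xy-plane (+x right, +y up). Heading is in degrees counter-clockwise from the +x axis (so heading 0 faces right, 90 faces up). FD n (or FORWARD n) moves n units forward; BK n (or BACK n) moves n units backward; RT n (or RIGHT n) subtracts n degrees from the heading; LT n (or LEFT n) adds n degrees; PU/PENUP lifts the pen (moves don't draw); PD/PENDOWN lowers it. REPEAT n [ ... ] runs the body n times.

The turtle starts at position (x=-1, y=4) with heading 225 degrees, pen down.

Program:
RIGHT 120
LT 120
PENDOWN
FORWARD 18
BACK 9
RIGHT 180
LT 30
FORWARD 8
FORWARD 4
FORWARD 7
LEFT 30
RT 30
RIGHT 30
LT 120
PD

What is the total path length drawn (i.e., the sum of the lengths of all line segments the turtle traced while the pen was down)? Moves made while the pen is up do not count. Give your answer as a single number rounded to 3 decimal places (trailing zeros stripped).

Answer: 46

Derivation:
Executing turtle program step by step:
Start: pos=(-1,4), heading=225, pen down
RT 120: heading 225 -> 105
LT 120: heading 105 -> 225
PD: pen down
FD 18: (-1,4) -> (-13.728,-8.728) [heading=225, draw]
BK 9: (-13.728,-8.728) -> (-7.364,-2.364) [heading=225, draw]
RT 180: heading 225 -> 45
LT 30: heading 45 -> 75
FD 8: (-7.364,-2.364) -> (-5.293,5.363) [heading=75, draw]
FD 4: (-5.293,5.363) -> (-4.258,9.227) [heading=75, draw]
FD 7: (-4.258,9.227) -> (-2.446,15.989) [heading=75, draw]
LT 30: heading 75 -> 105
RT 30: heading 105 -> 75
RT 30: heading 75 -> 45
LT 120: heading 45 -> 165
PD: pen down
Final: pos=(-2.446,15.989), heading=165, 5 segment(s) drawn

Segment lengths:
  seg 1: (-1,4) -> (-13.728,-8.728), length = 18
  seg 2: (-13.728,-8.728) -> (-7.364,-2.364), length = 9
  seg 3: (-7.364,-2.364) -> (-5.293,5.363), length = 8
  seg 4: (-5.293,5.363) -> (-4.258,9.227), length = 4
  seg 5: (-4.258,9.227) -> (-2.446,15.989), length = 7
Total = 46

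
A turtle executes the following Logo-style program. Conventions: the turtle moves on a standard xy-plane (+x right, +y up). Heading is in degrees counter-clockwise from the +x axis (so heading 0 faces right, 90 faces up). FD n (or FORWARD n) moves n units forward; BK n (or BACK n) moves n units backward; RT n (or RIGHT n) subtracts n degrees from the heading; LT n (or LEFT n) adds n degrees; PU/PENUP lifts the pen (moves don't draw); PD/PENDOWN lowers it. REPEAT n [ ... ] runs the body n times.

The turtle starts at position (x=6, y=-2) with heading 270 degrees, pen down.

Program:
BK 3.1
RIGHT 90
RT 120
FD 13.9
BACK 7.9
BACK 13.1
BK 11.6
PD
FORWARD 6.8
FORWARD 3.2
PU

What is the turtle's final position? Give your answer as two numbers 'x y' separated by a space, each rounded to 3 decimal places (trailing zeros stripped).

Executing turtle program step by step:
Start: pos=(6,-2), heading=270, pen down
BK 3.1: (6,-2) -> (6,1.1) [heading=270, draw]
RT 90: heading 270 -> 180
RT 120: heading 180 -> 60
FD 13.9: (6,1.1) -> (12.95,13.138) [heading=60, draw]
BK 7.9: (12.95,13.138) -> (9,6.296) [heading=60, draw]
BK 13.1: (9,6.296) -> (2.45,-5.049) [heading=60, draw]
BK 11.6: (2.45,-5.049) -> (-3.35,-15.095) [heading=60, draw]
PD: pen down
FD 6.8: (-3.35,-15.095) -> (0.05,-9.206) [heading=60, draw]
FD 3.2: (0.05,-9.206) -> (1.65,-6.434) [heading=60, draw]
PU: pen up
Final: pos=(1.65,-6.434), heading=60, 7 segment(s) drawn

Answer: 1.65 -6.434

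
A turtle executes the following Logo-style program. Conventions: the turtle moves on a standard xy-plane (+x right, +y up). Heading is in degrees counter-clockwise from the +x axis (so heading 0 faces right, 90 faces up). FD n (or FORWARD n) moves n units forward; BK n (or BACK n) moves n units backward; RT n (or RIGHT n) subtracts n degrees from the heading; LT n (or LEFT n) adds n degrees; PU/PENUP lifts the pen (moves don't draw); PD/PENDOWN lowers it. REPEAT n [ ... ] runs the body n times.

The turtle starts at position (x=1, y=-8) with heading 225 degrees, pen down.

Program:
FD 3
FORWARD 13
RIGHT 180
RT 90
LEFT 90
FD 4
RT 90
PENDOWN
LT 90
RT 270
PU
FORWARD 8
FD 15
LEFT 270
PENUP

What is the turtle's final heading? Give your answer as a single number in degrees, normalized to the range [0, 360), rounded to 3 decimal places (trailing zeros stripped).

Answer: 45

Derivation:
Executing turtle program step by step:
Start: pos=(1,-8), heading=225, pen down
FD 3: (1,-8) -> (-1.121,-10.121) [heading=225, draw]
FD 13: (-1.121,-10.121) -> (-10.314,-19.314) [heading=225, draw]
RT 180: heading 225 -> 45
RT 90: heading 45 -> 315
LT 90: heading 315 -> 45
FD 4: (-10.314,-19.314) -> (-7.485,-16.485) [heading=45, draw]
RT 90: heading 45 -> 315
PD: pen down
LT 90: heading 315 -> 45
RT 270: heading 45 -> 135
PU: pen up
FD 8: (-7.485,-16.485) -> (-13.142,-10.828) [heading=135, move]
FD 15: (-13.142,-10.828) -> (-23.749,-0.222) [heading=135, move]
LT 270: heading 135 -> 45
PU: pen up
Final: pos=(-23.749,-0.222), heading=45, 3 segment(s) drawn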